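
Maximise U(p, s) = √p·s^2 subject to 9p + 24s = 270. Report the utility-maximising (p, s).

MU_p = 0.5·p^(-0.5)·s^2 and MU_s = 2·√p·s.
MRS = MU_p/MU_s = (0.25)·s/p.
Tangency: set MRS = p_p/p_s = 9/24 = 0.375.
So (0.25)·s/p = 0.375, i.e. s = 1.5·p.
Substitute into the budget 9·p + 24·s = 270: 45·p = 270, so p* = 6.
Then s* = 1.5·6 = 9.

p* = 6, s* = 9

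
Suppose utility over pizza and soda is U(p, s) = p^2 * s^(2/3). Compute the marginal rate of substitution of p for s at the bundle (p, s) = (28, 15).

MRS = 45/28

MU_p = 2·p·s^(2/3) and MU_s = 2/3·p^2·s^(-1/3).
MRS = MU_p/MU_s = (3)·s/p.
At (28, 15): MRS = 45/28.
That is, one extra unit of p is worth 45/28 units of s at the margin.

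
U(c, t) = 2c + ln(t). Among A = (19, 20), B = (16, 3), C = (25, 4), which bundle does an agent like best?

Bundle C

Evaluate utility at each bundle:
U(A) = 40.996.
U(B) = 33.099.
U(C) = 51.386.
Highest utility is C, so C ≻ A ≻ B.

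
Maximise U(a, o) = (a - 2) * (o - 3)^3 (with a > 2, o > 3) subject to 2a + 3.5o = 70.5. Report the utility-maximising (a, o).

a* = 9, o* = 15

MU_a = (o−3)^3, MU_o = 3·(a−2)·(o−3)^2.
MRS = (1/3)·(o−3)/(a−2).
Tangency: set MRS = p_a/p_o = 2/3.5 = 4/7.
So (1/3)·(o − 3)/(a − 2) = 4/7, i.e. (o − 3) = (12/7)·(a − 2).
Rewrite the budget in excess-of-subsistence terms: 2·(a − 2) + 3.5·(o − 3) = 70.5 − 2·2 − 3.5·3 = 56.
Substituting, 8·(a − 2) = 56, so a − 2 = 7 and a* = 9.
Then o − 3 = (12/7)·7 = 12, so o* = 15.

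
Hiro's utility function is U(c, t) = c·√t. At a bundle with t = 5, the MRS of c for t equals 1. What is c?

c = 10

MU_c = √t and MU_t = 0.5·c·t^(-0.5).
MRS = MU_c/MU_t = (2)·t/c.
Substitute t = 5: MRS = 10/c. Setting 10/c = 1 gives c = 10/1 = 10.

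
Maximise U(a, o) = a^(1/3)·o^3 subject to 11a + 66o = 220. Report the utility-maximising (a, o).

MU_a = 1/3·a^(-2/3)·o^3 and MU_o = 3·a^(1/3)·o^2.
MRS = MU_a/MU_o = (1/9)·o/a.
Tangency: set MRS = p_a/p_o = 11/66 = 1/6.
So (1/9)·o/a = 1/6, i.e. o = 1.5·a.
Substitute into the budget 11·a + 66·o = 220: 110·a = 220, so a* = 2.
Then o* = 1.5·2 = 3.

a* = 2, o* = 3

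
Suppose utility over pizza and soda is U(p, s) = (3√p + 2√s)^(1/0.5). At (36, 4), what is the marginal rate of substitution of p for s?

For CES with ρ = 0.5, MRS = (3/2)·√(s/p).
At (36, 4): MRS = 0.5.
The indifference curve has slope −0.5 at this bundle.

MRS = 0.5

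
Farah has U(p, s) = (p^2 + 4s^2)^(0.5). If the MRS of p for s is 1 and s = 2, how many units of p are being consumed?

For CES with ρ = 2, MRS = (1/4)·(s/p)^(-1).
Setting (1/4)·(2/p)^(-1) = 1 gives (2/p)^(-1) = 4, so 2/p = 0.25 and p = 8.

p = 8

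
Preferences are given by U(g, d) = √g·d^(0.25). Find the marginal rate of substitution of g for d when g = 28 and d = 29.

MU_g = 0.5·g^(-0.5)·d^(0.25) and MU_d = 0.25·√g·d^(-0.75).
MRS = MU_g/MU_d = (2)·d/g.
At (28, 29): MRS = 29/14.
So at (28, 29) the consumer would give up 29/14 units of d for one more unit of g.

MRS = 29/14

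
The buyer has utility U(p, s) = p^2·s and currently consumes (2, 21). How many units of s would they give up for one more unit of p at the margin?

MU_p = 2·p·s and MU_s = p^2.
MRS = MU_p/MU_s = (2/1)·s/p.
At (2, 21): MRS = 21.
So at (2, 21) the consumer would give up 21 units of s for one more unit of p.

MRS = 21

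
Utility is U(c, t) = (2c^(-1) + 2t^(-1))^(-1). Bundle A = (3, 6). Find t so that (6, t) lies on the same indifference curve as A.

t = 3

U depends on (c, t) only through S = 2c^(-1) + 2t^(-1), so equal utility means equal S. At (3, 6): S = 1.
With c = 6: 2·6^(-1) = 1/3, so 2t^(-1) = 1 − 1/3 = 2/3, i.e. t^(-1) = 1/3.
Hence t = 1/(1/3) = 3.
Check: U(6, 3) = 1.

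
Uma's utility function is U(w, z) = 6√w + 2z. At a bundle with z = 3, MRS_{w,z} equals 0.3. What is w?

w = 25

MU_w = 6/(2√w), MU_z = 2.
MRS = 6/(2√w) ÷ 2.
MRS depends only on w: 1.5/√w = 0.3 ⇒ √w = 1.5/0.3 = 5 ⇒ w = 25.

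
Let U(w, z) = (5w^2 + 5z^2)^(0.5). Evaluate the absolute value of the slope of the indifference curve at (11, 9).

For CES with ρ = 2, MRS = (z/w)^(-1).
At (11, 9): MRS = 11/9.
The indifference curve has slope −11/9 at this bundle.

MRS = 11/9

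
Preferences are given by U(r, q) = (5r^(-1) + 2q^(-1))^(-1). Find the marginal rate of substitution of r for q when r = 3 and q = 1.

For CES with ρ = -1, MRS = (5/2)·(q/r)^2.
At (3, 1): MRS = 5/18.
So at (3, 1) the consumer would give up 5/18 units of q for one more unit of r.

MRS = 5/18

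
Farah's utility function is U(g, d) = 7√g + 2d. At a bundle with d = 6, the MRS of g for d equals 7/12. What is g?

MU_g = 7/(2√g), MU_d = 2.
MRS = 7/(2√g) ÷ 2.
MRS depends only on g: 1.75/√g = 7/12 ⇒ √g = 1.75/(7/12) = 3 ⇒ g = 9.

g = 9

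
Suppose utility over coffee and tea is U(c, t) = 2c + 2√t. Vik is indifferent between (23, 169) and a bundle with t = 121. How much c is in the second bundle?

U(23, 169) = 72.
Set U(c, 121) = 72 and solve.
With t = 121: √121 = 11, so 2c = 72 − 2·11 = 50 and c = 25.
Check: U(25, 121) = 72.

c = 25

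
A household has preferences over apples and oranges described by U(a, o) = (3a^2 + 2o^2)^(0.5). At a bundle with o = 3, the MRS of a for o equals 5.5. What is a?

a = 11

For CES with ρ = 2, MRS = (3/2)·(o/a)^(-1).
Setting (3/2)·(3/a)^(-1) = 5.5 gives (3/a)^(-1) = 11/3, so 3/a = 3/11 and a = 11.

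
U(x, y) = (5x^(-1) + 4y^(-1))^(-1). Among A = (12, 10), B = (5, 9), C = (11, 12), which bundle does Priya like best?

Bundle C

Evaluate utility at each bundle:
U(A) = 1.224.
U(B) = 0.692.
U(C) = 1.269.
Highest utility is C, so C ≻ A ≻ B.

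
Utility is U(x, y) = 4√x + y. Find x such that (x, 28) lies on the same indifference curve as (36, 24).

U(36, 24) = 48.
Set U(x, 28) = 48 and solve.
With y = 28: 4√x = 48 − 28 = 20, so √x = 5 and x = 25.
Check: U(25, 28) = 48.

x = 25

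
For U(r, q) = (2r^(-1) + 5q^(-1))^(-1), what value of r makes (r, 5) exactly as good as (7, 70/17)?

r = 4

U depends on (r, q) only through S = 2r^(-1) + 5q^(-1), so equal utility means equal S. At (7, 70/17): S = 1.5.
With q = 5: 5·5^(-1) = 1, so 2r^(-1) = 1.5 − 1 = 0.5, i.e. r^(-1) = 0.25.
Hence r = 1/0.25 = 4.
Check: U(4, 5) = 0.6667.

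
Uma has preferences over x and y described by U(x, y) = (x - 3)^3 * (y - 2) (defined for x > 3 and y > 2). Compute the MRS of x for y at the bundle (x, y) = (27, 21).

MU_x = 3·(x−3)^2·(y−2), MU_y = (x−3)^3.
MRS = (3/1)·(y−2)/(x−3).
At (27, 21): MRS = 2.375.
The indifference curve has slope −2.375 at this bundle.

MRS = 2.375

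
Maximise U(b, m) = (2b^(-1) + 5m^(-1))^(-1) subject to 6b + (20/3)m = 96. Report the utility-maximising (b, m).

b* = 6, m* = 9

For CES with ρ = -1, MRS = (2/5)·(m/b)^2.
Tangency: set MRS = p_b/p_m = 6/(20/3) = 0.9.
So (m/b)^2 = 2.25; taking the square root, m/b = 1.5, i.e. m = 1.5·b.
Substitute into the budget 6·b + (20/3)·m = 96: 16·b = 96, so b* = 6 and m* = 1.5·6 = 9.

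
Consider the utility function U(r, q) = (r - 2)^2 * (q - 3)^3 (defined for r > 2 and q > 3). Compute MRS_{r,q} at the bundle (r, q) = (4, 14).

MU_r = 2·(r−2)·(q−3)^3, MU_q = 3·(r−2)^2·(q−3)^2.
MRS = (2/3)·(q−3)/(r−2).
At (4, 14): MRS = 11/3.
The indifference curve has slope −11/3 at this bundle.

MRS = 11/3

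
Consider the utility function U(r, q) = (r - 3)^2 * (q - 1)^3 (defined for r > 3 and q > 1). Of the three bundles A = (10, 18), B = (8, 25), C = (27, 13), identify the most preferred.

Evaluate utility at each bundle:
U(A) = 240737.
U(B) = 345600.
U(C) = 995328.
Highest utility is C, so C ≻ B ≻ A.

Bundle C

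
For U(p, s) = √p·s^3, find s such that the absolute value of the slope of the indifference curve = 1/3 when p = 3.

s = 6

MU_p = 0.5·p^(-0.5)·s^3 and MU_s = 3·√p·s^2.
MRS = MU_p/MU_s = (1/6)·s/p.
Substitute p = 3: MRS = s/18. Setting s/18 = 1/3 gives s = (1/3)·18 = 6.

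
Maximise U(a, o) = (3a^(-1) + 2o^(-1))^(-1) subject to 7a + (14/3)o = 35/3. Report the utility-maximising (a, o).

For CES with ρ = -1, MRS = (3/2)·(o/a)^2.
Tangency: set MRS = p_a/p_o = 7/(14/3) = 1.5.
So (o/a)^2 = 1; taking the square root, o/a = 1, i.e. o = a.
Substitute into the budget 7·a + (14/3)·o = 35/3: (35/3)·a = 35/3, so a* = 1 and o* = 1.

a* = 1, o* = 1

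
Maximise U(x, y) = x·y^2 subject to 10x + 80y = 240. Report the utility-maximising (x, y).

x* = 8, y* = 2

MU_x = y^2 and MU_y = 2·x·y.
MRS = MU_x/MU_y = (1/2)·y/x.
Tangency: set MRS = p_x/p_y = 10/80 = 0.125.
So (1/2)·y/x = 0.125, i.e. y = 0.25·x.
Substitute into the budget 10·x + 80·y = 240: 30·x = 240, so x* = 8.
Then y* = 0.25·8 = 2.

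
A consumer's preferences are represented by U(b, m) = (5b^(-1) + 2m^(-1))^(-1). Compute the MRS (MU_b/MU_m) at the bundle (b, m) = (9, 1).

MRS = 5/162

For CES with ρ = -1, MRS = (5/2)·(m/b)^2.
At (9, 1): MRS = 5/162.
The indifference curve has slope −5/162 at this bundle.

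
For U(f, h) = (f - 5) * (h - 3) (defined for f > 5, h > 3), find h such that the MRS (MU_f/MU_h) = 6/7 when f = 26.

MU_f = (h−3), MU_h = (f−5).
MRS = (h−3)/(f−5).
Substitute f = 26: MRS = (h − 3)/21. Setting this equal to 6/7 gives h − 3 = (6/7)·21 = 18, so h = 21.

h = 21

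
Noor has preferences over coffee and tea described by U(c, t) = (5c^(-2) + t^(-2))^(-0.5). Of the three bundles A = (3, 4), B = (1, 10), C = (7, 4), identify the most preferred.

Evaluate utility at each bundle:
U(A) = 1.272.
U(B) = 0.447.
U(C) = 2.465.
Highest utility is C, so C ≻ A ≻ B.

Bundle C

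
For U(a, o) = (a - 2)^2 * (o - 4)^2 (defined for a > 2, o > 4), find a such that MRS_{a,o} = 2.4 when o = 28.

a = 12

MU_a = 2·(a−2)·(o−4)^2, MU_o = 2·(a−2)^2·(o−4).
MRS = (o−4)/(a−2).
Substitute o = 28: MRS = 24/(a − 2). Setting this equal to 2.4 gives a − 2 = 24/2.4 = 10, so a = 12.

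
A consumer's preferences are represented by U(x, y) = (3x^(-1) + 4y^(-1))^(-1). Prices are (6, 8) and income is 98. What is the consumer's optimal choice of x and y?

x* = 7, y* = 7

For CES with ρ = -1, MRS = (3/4)·(y/x)^2.
Tangency: set MRS = p_x/p_y = 6/8 = 0.75.
So (y/x)^2 = 1; taking the square root, y/x = 1, i.e. y = x.
Substitute into the budget 6·x + 8·y = 98: 14·x = 98, so x* = 7 and y* = 7.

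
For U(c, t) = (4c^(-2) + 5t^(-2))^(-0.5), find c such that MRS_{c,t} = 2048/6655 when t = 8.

For CES with ρ = -2, MRS = (4/5)·(t/c)^3.
Setting (4/5)·(8/c)^3 = 2048/6655 gives (8/c)^3 = 512/1331, so 8/c = 8/11 and c = 11.

c = 11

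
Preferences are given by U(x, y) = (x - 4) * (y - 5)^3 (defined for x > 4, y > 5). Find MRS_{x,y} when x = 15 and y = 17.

MU_x = (y−5)^3, MU_y = 3·(x−4)·(y−5)^2.
MRS = (1/3)·(y−5)/(x−4).
At (15, 17): MRS = 4/11.
So at (15, 17) the consumer would give up 4/11 units of y for one more unit of x.

MRS = 4/11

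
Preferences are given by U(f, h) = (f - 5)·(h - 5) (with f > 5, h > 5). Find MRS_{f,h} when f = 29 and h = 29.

MRS = 1

MU_f = (h−5), MU_h = (f−5).
MRS = (h−5)/(f−5).
At (29, 29): MRS = 1.
That is, one extra unit of f is worth 1 units of h at the margin.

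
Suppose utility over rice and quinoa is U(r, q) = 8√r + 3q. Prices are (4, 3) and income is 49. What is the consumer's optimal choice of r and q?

MU_r = 8/(2√r), MU_q = 3.
MRS = 8/(2√r) ÷ 3.
Tangency: set MRS = p_r/p_q = 4/3.
MRS depends only on r: (4/3)/√r = 4/3 ⇒ √r = (4/3)/(4/3) = 1 ⇒ r* = 1.
From the budget, 3·q = 49 − 4·1 = 45, so q* = 15.

r* = 1, q* = 15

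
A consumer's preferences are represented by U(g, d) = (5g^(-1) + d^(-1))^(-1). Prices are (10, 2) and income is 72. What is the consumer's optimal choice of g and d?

g* = 6, d* = 6

For CES with ρ = -1, MRS = (5/1)·(d/g)^2.
Tangency: set MRS = p_g/p_d = 10/2 = 5.
So (d/g)^2 = 1; taking the square root, d/g = 1, i.e. d = g.
Substitute into the budget 10·g + 2·d = 72: 12·g = 72, so g* = 6 and d* = 6.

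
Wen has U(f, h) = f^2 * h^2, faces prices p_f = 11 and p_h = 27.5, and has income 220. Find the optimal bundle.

MU_f = 2·f·h^2 and MU_h = 2·f^2·h.
MRS = MU_f/MU_h = h/f.
Tangency: set MRS = p_f/p_h = 11/27.5 = 0.4.
So h/f = 0.4, i.e. h = 0.4·f.
Substitute into the budget 11·f + 27.5·h = 220: 22·f = 220, so f* = 10.
Then h* = 0.4·10 = 4.

f* = 10, h* = 4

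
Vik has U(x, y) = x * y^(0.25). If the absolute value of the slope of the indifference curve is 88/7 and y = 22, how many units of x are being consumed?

MU_x = y^(0.25) and MU_y = 0.25·x·y^(-0.75).
MRS = MU_x/MU_y = (4)·y/x.
Substitute y = 22: MRS = 88/x. Setting 88/x = 88/7 gives x = 88/(88/7) = 7.

x = 7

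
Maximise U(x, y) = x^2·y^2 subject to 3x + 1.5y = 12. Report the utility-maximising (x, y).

MU_x = 2·x·y^2 and MU_y = 2·x^2·y.
MRS = MU_x/MU_y = y/x.
Tangency: set MRS = p_x/p_y = 3/1.5 = 2.
So y/x = 2, i.e. y = 2·x.
Substitute into the budget 3·x + 1.5·y = 12: 6·x = 12, so x* = 2.
Then y* = 2·2 = 4.

x* = 2, y* = 4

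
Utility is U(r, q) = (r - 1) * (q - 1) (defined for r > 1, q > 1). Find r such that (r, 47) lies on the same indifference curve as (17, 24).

r = 9

U(17, 24) = 368.
Set U(r, 47) = 368 and solve.
With q = 47: (47 − 1) = 46, so (r − 1) = 368/46 = 8.
So r = 1 + 8 = 9.
Check: U(9, 47) = 368.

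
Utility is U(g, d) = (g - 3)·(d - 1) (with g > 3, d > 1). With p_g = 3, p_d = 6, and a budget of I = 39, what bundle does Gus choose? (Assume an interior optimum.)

MU_g = (d−1), MU_d = (g−3).
MRS = (d−1)/(g−3).
Tangency: set MRS = p_g/p_d = 3/6 = 0.5.
So (d − 1)/(g − 3) = 0.5, i.e. (d − 1) = 0.5·(g − 3).
Rewrite the budget in excess-of-subsistence terms: 3·(g − 3) + 6·(d − 1) = 39 − 3·3 − 6·1 = 24.
Substituting, 6·(g − 3) = 24, so g − 3 = 4 and g* = 7.
Then d − 1 = 0.5·4 = 2, so d* = 3.

g* = 7, d* = 3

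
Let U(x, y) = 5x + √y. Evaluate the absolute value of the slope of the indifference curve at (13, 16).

MU_x = 5, MU_y = 1/(2√y).
MRS = 5 ÷ (1/(2√y)).
At (13, 16): MRS = 40.
So at (13, 16) the consumer would give up 40 units of y for one more unit of x.

MRS = 40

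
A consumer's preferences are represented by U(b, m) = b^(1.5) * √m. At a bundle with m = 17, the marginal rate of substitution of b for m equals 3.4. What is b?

b = 15

MU_b = 1.5·√b·√m and MU_m = 0.5·b^(1.5)·m^(-0.5).
MRS = MU_b/MU_m = (3)·m/b.
Substitute m = 17: MRS = 51/b. Setting 51/b = 3.4 gives b = 51/3.4 = 15.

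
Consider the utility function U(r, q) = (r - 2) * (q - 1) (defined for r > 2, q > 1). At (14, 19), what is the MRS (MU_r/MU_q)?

MU_r = (q−1), MU_q = (r−2).
MRS = (q−1)/(r−2).
At (14, 19): MRS = 1.5.
So at (14, 19) the consumer would give up 1.5 units of q for one more unit of r.

MRS = 1.5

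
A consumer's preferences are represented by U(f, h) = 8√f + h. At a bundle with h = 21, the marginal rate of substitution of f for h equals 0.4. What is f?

MU_f = 8/(2√f), MU_h = 1.
MRS = 8/(2√f) ÷ 1.
MRS depends only on f: 4/√f = 0.4 ⇒ √f = 4/0.4 = 10 ⇒ f = 100.

f = 100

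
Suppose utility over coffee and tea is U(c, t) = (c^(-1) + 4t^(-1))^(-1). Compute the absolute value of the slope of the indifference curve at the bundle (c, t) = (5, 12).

For CES with ρ = -1, MRS = (1/4)·(t/c)^2.
At (5, 12): MRS = 36/25.
That is, one extra unit of c is worth 36/25 units of t at the margin.

MRS = 36/25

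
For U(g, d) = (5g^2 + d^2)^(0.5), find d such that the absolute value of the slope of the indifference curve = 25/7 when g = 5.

d = 7

For CES with ρ = 2, MRS = (5/1)·(d/g)^(-1).
Setting (5/1)·(d/5)^(-1) = 25/7 gives (d/5)^(-1) = 5/7, so d/5 = 1.4 and d = 7.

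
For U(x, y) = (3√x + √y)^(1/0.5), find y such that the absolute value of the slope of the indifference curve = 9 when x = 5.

For CES with ρ = 0.5, MRS = (3/1)·√(y/x).
Setting (3/1)·√(y/5) = 9 gives √(y/5) = 3, so y/5 = 9 and y = 45.

y = 45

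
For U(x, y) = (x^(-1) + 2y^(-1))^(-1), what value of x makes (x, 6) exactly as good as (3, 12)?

U depends on (x, y) only through S = x^(-1) + 2y^(-1), so equal utility means equal S. At (3, 12): S = 0.5.
With y = 6: 2·6^(-1) = 1/3, so x^(-1) = 0.5 − 1/3 = 1/6.
Hence x = 1/(1/6) = 6.
Check: U(6, 6) = 2.

x = 6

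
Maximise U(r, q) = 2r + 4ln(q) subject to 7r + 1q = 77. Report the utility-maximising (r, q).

MU_r = 2, MU_q = 4/q.
MRS = 2 ÷ (4/q).
Tangency: set MRS = p_r/p_q = 7/1 = 7.
MRS depends only on q: 0.5·q = 7 ⇒ q* = 7/0.5 = 14.
From the budget, 7·r = 77 − 1·14 = 63, so r* = 9.

r* = 9, q* = 14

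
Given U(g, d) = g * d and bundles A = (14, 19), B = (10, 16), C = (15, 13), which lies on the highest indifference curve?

Evaluate utility at each bundle:
U(A) = 266.
U(B) = 160.
U(C) = 195.
Highest utility is A, so A ≻ C ≻ B.

Bundle A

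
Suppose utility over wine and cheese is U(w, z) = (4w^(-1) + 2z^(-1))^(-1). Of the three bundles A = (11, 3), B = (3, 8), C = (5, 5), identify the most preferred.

Bundle A

Evaluate utility at each bundle:
U(A) = 0.971.
U(B) = 0.632.
U(C) = 0.833.
Highest utility is A, so A ≻ C ≻ B.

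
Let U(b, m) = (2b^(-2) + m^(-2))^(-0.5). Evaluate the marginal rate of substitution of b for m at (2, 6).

For CES with ρ = -2, MRS = (2/1)·(m/b)^3.
At (2, 6): MRS = 54.
So at (2, 6) the consumer would give up 54 units of m for one more unit of b.

MRS = 54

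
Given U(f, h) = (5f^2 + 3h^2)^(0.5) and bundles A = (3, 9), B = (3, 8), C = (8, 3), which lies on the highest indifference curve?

Evaluate utility at each bundle:
U(A) = 16.971.
U(B) = 15.395.
U(C) = 18.628.
Highest utility is C, so C ≻ A ≻ B.

Bundle C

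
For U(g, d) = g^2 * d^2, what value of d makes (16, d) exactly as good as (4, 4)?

U(4, 4) = 256.
Set U(16, d) = 256 and solve.
With g = 16: 16^2 = 256, so d^2 = 256/256 = 1; taking the square root, d = 1.
Check: U(16, 1) = 256.

d = 1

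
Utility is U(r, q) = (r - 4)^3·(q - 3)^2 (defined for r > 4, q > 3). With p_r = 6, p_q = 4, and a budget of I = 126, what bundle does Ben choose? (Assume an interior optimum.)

r* = 13, q* = 12

MU_r = 3·(r−4)^2·(q−3)^2, MU_q = 2·(r−4)^3·(q−3).
MRS = (3/2)·(q−3)/(r−4).
Tangency: set MRS = p_r/p_q = 6/4 = 1.5.
So (3/2)·(q − 3)/(r − 4) = 1.5, i.e. (q − 3) = (r − 4).
Rewrite the budget in excess-of-subsistence terms: 6·(r − 4) + 4·(q − 3) = 126 − 6·4 − 4·3 = 90.
Substituting, 10·(r − 4) = 90, so r − 4 = 9 and r* = 13.
Then q − 3 = 9, so q* = 12.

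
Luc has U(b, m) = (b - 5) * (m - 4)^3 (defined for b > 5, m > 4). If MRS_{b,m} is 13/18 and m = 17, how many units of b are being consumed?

MU_b = (m−4)^3, MU_m = 3·(b−5)·(m−4)^2.
MRS = (1/3)·(m−4)/(b−5).
Substitute m = 17: MRS = (13/3)/(b − 5). Setting this equal to 13/18 gives b − 5 = (13/3)/(13/18) = 6, so b = 11.

b = 11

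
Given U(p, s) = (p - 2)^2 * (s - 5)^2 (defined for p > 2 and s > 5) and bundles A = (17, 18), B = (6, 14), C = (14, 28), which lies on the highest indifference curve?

Bundle C

Evaluate utility at each bundle:
U(A) = 38025.
U(B) = 1296.
U(C) = 76176.
Highest utility is C, so C ≻ A ≻ B.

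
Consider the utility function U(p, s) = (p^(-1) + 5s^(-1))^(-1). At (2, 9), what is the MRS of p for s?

MRS = 4.05

For CES with ρ = -1, MRS = (1/5)·(s/p)^2.
At (2, 9): MRS = 4.05.
So at (2, 9) the consumer would give up 4.05 units of s for one more unit of p.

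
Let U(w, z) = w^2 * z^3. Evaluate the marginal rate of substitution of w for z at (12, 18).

MRS = 1

MU_w = 2·w·z^3 and MU_z = 3·w^2·z^2.
MRS = MU_w/MU_z = (2/3)·z/w.
At (12, 18): MRS = 1.
That is, one extra unit of w is worth 1 units of z at the margin.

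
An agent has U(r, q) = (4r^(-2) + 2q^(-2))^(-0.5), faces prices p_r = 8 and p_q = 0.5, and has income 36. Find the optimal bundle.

r* = 4, q* = 8

For CES with ρ = -2, MRS = (4/2)·(q/r)^3.
Tangency: set MRS = p_r/p_q = 8/0.5 = 16.
So (q/r)^3 = 8; taking the cube root, q/r = 2, i.e. q = 2·r.
Substitute into the budget 8·r + 0.5·q = 36: 9·r = 36, so r* = 4 and q* = 2·4 = 8.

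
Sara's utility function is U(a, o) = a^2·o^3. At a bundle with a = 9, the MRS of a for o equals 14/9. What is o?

MU_a = 2·a·o^3 and MU_o = 3·a^2·o^2.
MRS = MU_a/MU_o = (2/3)·o/a.
Substitute a = 9: MRS = o/13.5. Setting o/13.5 = 14/9 gives o = (14/9)·13.5 = 21.

o = 21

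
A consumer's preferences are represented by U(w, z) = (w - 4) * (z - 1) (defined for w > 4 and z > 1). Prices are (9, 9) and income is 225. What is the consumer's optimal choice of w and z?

MU_w = (z−1), MU_z = (w−4).
MRS = (z−1)/(w−4).
Tangency: set MRS = p_w/p_z = 9/9 = 1.
So (z − 1)/(w − 4) = 1, i.e. (z − 1) = (w − 4).
Rewrite the budget in excess-of-subsistence terms: 9·(w − 4) + 9·(z − 1) = 225 − 9·4 − 9·1 = 180.
Substituting, 18·(w − 4) = 180, so w − 4 = 10 and w* = 14.
Then z − 1 = 10, so z* = 11.

w* = 14, z* = 11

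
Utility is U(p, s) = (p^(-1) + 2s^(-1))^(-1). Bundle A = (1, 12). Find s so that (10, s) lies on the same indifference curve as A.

s = 1.875

U depends on (p, s) only through S = p^(-1) + 2s^(-1), so equal utility means equal S. At (1, 12): S = 7/6.
With p = 10: 10^(-1) = 0.1, so 2s^(-1) = 7/6 − 0.1 = 16/15, i.e. s^(-1) = 8/15.
Hence s = 1/(8/15) = 1.875.
Check: U(10, 1.875) = 0.8571.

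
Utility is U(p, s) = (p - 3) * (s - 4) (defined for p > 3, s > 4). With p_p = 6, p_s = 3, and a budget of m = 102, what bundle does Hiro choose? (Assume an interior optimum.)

MU_p = (s−4), MU_s = (p−3).
MRS = (s−4)/(p−3).
Tangency: set MRS = p_p/p_s = 6/3 = 2.
So (s − 4)/(p − 3) = 2, i.e. (s − 4) = 2·(p − 3).
Rewrite the budget in excess-of-subsistence terms: 6·(p − 3) + 3·(s − 4) = 102 − 6·3 − 3·4 = 72.
Substituting, 12·(p − 3) = 72, so p − 3 = 6 and p* = 9.
Then s − 4 = 2·6 = 12, so s* = 16.

p* = 9, s* = 16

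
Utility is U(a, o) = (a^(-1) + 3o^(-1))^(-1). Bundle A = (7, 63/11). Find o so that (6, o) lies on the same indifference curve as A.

U depends on (a, o) only through S = a^(-1) + 3o^(-1), so equal utility means equal S. At (7, 63/11): S = 2/3.
With a = 6: 6^(-1) = 1/6, so 3o^(-1) = 2/3 − 1/6 = 0.5, i.e. o^(-1) = 1/6.
Hence o = 1/(1/6) = 6.
Check: U(6, 6) = 1.5.

o = 6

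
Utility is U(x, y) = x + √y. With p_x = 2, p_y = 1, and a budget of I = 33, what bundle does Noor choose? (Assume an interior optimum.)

MU_x = 1, MU_y = 1/(2√y).
MRS = 1 ÷ (1/(2√y)).
Tangency: set MRS = p_x/p_y = 2/1 = 2.
MRS depends only on y: 2·√y = 2 ⇒ √y = 2/2 = 1 ⇒ y* = 1.
From the budget, 2·x = 33 − 1·1 = 32, so x* = 16.

x* = 16, y* = 1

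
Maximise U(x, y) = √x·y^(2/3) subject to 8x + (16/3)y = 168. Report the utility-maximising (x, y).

MU_x = 0.5·x^(-0.5)·y^(2/3) and MU_y = 2/3·√x·y^(-1/3).
MRS = MU_x/MU_y = (0.75)·y/x.
Tangency: set MRS = p_x/p_y = 8/(16/3) = 1.5.
So (0.75)·y/x = 1.5, i.e. y = 2·x.
Substitute into the budget 8·x + (16/3)·y = 168: (56/3)·x = 168, so x* = 9.
Then y* = 2·9 = 18.

x* = 9, y* = 18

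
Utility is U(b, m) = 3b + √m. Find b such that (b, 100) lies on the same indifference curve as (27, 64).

b = 79/3

U(27, 64) = 89.
Set U(b, 100) = 89 and solve.
With m = 100: √100 = 10, so 3b = 89 − 10 = 79 and b = 79/3.
Check: U(79/3, 100) = 89.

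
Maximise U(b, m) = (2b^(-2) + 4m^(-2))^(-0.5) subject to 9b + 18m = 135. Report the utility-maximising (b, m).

b* = 5, m* = 5

For CES with ρ = -2, MRS = (2/4)·(m/b)^3.
Tangency: set MRS = p_b/p_m = 9/18 = 0.5.
So (m/b)^3 = 1; taking the cube root, m/b = 1, i.e. m = b.
Substitute into the budget 9·b + 18·m = 135: 27·b = 135, so b* = 5 and m* = 5.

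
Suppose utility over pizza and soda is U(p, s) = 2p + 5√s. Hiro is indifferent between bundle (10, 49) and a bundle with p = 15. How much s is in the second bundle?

s = 25

U(10, 49) = 55.
Set U(15, s) = 55 and solve.
With p = 15: 5√s = 55 − 2·15 = 25, so √s = 5 and s = 25.
Check: U(15, 25) = 55.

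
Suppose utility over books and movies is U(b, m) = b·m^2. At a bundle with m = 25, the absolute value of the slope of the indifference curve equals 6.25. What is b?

b = 2

MU_b = m^2 and MU_m = 2·b·m.
MRS = MU_b/MU_m = (1/2)·m/b.
Substitute m = 25: MRS = 12.5/b. Setting 12.5/b = 6.25 gives b = 12.5/6.25 = 2.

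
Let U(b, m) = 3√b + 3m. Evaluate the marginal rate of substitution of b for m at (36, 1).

MRS = 1/12

MU_b = 3/(2√b), MU_m = 3.
MRS = 3/(2√b) ÷ 3.
At (36, 1): MRS = 1/12.
So at (36, 1) the consumer would give up 1/12 units of m for one more unit of b.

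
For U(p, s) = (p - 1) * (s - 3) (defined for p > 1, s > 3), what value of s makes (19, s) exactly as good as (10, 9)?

U(10, 9) = 54.
Set U(19, s) = 54 and solve.
With p = 19: (19 − 1) = 18, so (s − 3) = 54/18 = 3.
So s = 3 + 3 = 6.
Check: U(19, 6) = 54.

s = 6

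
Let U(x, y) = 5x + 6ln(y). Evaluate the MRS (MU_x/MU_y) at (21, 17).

MU_x = 5, MU_y = 6/y.
MRS = 5 ÷ (6/y).
At (21, 17): MRS = 85/6.
The indifference curve has slope −85/6 at this bundle.

MRS = 85/6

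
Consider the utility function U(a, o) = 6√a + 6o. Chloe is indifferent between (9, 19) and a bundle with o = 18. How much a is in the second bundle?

a = 16

U(9, 19) = 132.
Set U(a, 18) = 132 and solve.
With o = 18: 6√a = 132 − 6·18 = 24, so √a = 4 and a = 16.
Check: U(16, 18) = 132.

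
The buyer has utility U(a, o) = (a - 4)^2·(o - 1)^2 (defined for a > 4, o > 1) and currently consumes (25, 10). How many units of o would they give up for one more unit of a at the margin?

MRS = 3/7

MU_a = 2·(a−4)·(o−1)^2, MU_o = 2·(a−4)^2·(o−1).
MRS = (o−1)/(a−4).
At (25, 10): MRS = 3/7.
The indifference curve has slope −3/7 at this bundle.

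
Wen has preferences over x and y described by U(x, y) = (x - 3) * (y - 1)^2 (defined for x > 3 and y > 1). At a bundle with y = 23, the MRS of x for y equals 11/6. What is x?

x = 9

MU_x = (y−1)^2, MU_y = 2·(x−3)·(y−1).
MRS = (1/2)·(y−1)/(x−3).
Substitute y = 23: MRS = 11/(x − 3). Setting this equal to 11/6 gives x − 3 = 11/(11/6) = 6, so x = 9.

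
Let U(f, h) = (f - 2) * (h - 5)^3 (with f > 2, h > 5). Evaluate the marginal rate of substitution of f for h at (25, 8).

MU_f = (h−5)^3, MU_h = 3·(f−2)·(h−5)^2.
MRS = (1/3)·(h−5)/(f−2).
At (25, 8): MRS = 1/23.
That is, one extra unit of f is worth 1/23 units of h at the margin.

MRS = 1/23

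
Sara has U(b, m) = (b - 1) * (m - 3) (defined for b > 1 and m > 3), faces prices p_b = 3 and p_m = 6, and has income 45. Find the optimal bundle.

b* = 5, m* = 5

MU_b = (m−3), MU_m = (b−1).
MRS = (m−3)/(b−1).
Tangency: set MRS = p_b/p_m = 3/6 = 0.5.
So (m − 3)/(b − 1) = 0.5, i.e. (m − 3) = 0.5·(b − 1).
Rewrite the budget in excess-of-subsistence terms: 3·(b − 1) + 6·(m − 3) = 45 − 3·1 − 6·3 = 24.
Substituting, 6·(b − 1) = 24, so b − 1 = 4 and b* = 5.
Then m − 3 = 0.5·4 = 2, so m* = 5.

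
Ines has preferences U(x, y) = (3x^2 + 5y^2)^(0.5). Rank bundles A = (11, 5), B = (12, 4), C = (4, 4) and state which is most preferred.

Bundle B

Evaluate utility at each bundle:
U(A) = 22.091.
U(B) = 22.627.
U(C) = 11.314.
Highest utility is B, so B ≻ A ≻ C.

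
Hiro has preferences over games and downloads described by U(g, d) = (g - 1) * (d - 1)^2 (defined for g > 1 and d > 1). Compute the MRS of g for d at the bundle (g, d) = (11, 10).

MRS = 0.45

MU_g = (d−1)^2, MU_d = 2·(g−1)·(d−1).
MRS = (1/2)·(d−1)/(g−1).
At (11, 10): MRS = 0.45.
The indifference curve has slope −0.45 at this bundle.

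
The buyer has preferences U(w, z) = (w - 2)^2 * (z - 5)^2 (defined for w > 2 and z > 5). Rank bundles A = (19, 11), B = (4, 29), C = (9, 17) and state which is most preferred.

Bundle A

Evaluate utility at each bundle:
U(A) = 10404.
U(B) = 2304.
U(C) = 7056.
Highest utility is A, so A ≻ C ≻ B.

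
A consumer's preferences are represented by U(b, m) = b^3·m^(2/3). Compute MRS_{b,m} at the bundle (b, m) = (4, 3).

MU_b = 3·b^2·m^(2/3) and MU_m = 2/3·b^3·m^(-1/3).
MRS = MU_b/MU_m = (4.5)·m/b.
At (4, 3): MRS = 3.375.
That is, one extra unit of b is worth 3.375 units of m at the margin.

MRS = 3.375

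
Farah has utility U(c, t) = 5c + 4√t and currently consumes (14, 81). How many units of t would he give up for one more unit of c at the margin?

MRS = 22.5

MU_c = 5, MU_t = 4/(2√t).
MRS = 5 ÷ (4/(2√t)).
At (14, 81): MRS = 22.5.
The indifference curve has slope −22.5 at this bundle.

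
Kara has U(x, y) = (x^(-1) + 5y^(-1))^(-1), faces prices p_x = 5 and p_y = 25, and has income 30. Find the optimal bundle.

x* = 1, y* = 1

For CES with ρ = -1, MRS = (1/5)·(y/x)^2.
Tangency: set MRS = p_x/p_y = 5/25 = 0.2.
So (y/x)^2 = 1; taking the square root, y/x = 1, i.e. y = x.
Substitute into the budget 5·x + 25·y = 30: 30·x = 30, so x* = 1 and y* = 1.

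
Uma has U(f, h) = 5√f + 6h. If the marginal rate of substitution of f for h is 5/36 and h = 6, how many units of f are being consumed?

f = 9

MU_f = 5/(2√f), MU_h = 6.
MRS = 5/(2√f) ÷ 6.
MRS depends only on f: (5/12)/√f = 5/36 ⇒ √f = (5/12)/(5/36) = 3 ⇒ f = 9.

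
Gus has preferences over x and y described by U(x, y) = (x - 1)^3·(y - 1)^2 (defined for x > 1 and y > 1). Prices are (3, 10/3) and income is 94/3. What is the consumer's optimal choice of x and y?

MU_x = 3·(x−1)^2·(y−1)^2, MU_y = 2·(x−1)^3·(y−1).
MRS = (3/2)·(y−1)/(x−1).
Tangency: set MRS = p_x/p_y = 3/(10/3) = 0.9.
So (3/2)·(y − 1)/(x − 1) = 0.9, i.e. (y − 1) = 0.6·(x − 1).
Rewrite the budget in excess-of-subsistence terms: 3·(x − 1) + (10/3)·(y − 1) = 94/3 − 3·1 − (10/3)·1 = 25.
Substituting, 5·(x − 1) = 25, so x − 1 = 5 and x* = 6.
Then y − 1 = 0.6·5 = 3, so y* = 4.

x* = 6, y* = 4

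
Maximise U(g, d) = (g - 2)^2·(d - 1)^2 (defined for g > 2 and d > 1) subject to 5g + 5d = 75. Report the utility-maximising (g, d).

g* = 8, d* = 7

MU_g = 2·(g−2)·(d−1)^2, MU_d = 2·(g−2)^2·(d−1).
MRS = (d−1)/(g−2).
Tangency: set MRS = p_g/p_d = 5/5 = 1.
So (d − 1)/(g − 2) = 1, i.e. (d − 1) = (g − 2).
Rewrite the budget in excess-of-subsistence terms: 5·(g − 2) + 5·(d − 1) = 75 − 5·2 − 5·1 = 60.
Substituting, 10·(g − 2) = 60, so g − 2 = 6 and g* = 8.
Then d − 1 = 6, so d* = 7.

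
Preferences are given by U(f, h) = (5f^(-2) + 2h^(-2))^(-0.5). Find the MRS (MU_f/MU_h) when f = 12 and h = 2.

MRS = 5/432

For CES with ρ = -2, MRS = (5/2)·(h/f)^3.
At (12, 2): MRS = 5/432.
The indifference curve has slope −5/432 at this bundle.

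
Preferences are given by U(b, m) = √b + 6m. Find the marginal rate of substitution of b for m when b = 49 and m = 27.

MU_b = 1/(2√b), MU_m = 6.
MRS = 1/(2√b) ÷ 6.
At (49, 27): MRS = 1/84.
So at (49, 27) the consumer would give up 1/84 units of m for one more unit of b.

MRS = 1/84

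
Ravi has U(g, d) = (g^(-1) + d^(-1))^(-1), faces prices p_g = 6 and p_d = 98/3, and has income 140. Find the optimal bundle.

g* = 7, d* = 3

For CES with ρ = -1, MRS = (d/g)^2.
Tangency: set MRS = p_g/p_d = 6/(98/3) = 9/49.
So (d/g)^2 = 9/49; taking the square root, d/g = 3/7, i.e. d = (3/7)·g.
Substitute into the budget 6·g + (98/3)·d = 140: 20·g = 140, so g* = 7 and d* = (3/7)·7 = 3.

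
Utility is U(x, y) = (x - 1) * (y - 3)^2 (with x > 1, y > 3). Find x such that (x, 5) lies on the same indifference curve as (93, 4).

U(93, 4) = 92.
Set U(x, 5) = 92 and solve.
With y = 5: (5 − 3)^2 = 4, so (x − 1) = 92/4 = 23.
So x = 1 + 23 = 24.
Check: U(24, 5) = 92.

x = 24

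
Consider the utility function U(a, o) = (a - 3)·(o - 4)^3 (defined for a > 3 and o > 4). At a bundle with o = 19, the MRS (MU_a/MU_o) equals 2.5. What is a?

a = 5

MU_a = (o−4)^3, MU_o = 3·(a−3)·(o−4)^2.
MRS = (1/3)·(o−4)/(a−3).
Substitute o = 19: MRS = 5/(a − 3). Setting this equal to 2.5 gives a − 3 = 5/2.5 = 2, so a = 5.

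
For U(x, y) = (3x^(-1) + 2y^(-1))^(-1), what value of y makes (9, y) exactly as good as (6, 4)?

y = 3

U depends on (x, y) only through S = 3x^(-1) + 2y^(-1), so equal utility means equal S. At (6, 4): S = 1.
With x = 9: 3·9^(-1) = 1/3, so 2y^(-1) = 1 − 1/3 = 2/3, i.e. y^(-1) = 1/3.
Hence y = 1/(1/3) = 3.
Check: U(9, 3) = 1.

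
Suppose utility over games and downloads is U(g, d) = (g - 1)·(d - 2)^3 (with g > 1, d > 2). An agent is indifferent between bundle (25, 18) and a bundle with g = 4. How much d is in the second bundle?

d = 34

U(25, 18) = 98304.
Set U(4, d) = 98304 and solve.
With g = 4: (4 − 1) = 3, so (d − 2)^3 = 98304/3 = 32768.
Taking the cube root (with d > 2): d − 2 = 32, so d = 34.
Check: U(4, 34) = 98304.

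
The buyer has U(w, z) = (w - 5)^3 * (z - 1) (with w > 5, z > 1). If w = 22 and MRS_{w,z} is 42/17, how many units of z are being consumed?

z = 15

MU_w = 3·(w−5)^2·(z−1), MU_z = (w−5)^3.
MRS = (3/1)·(z−1)/(w−5).
Substitute w = 22: MRS = (z − 1)/(17/3). Setting this equal to 42/17 gives z − 1 = (42/17)·(17/3) = 14, so z = 15.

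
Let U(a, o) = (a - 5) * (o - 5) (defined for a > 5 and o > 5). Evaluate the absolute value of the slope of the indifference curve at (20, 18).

MRS = 13/15

MU_a = (o−5), MU_o = (a−5).
MRS = (o−5)/(a−5).
At (20, 18): MRS = 13/15.
The indifference curve has slope −13/15 at this bundle.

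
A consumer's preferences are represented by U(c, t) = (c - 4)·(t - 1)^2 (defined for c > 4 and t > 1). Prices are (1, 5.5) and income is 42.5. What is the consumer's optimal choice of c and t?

c* = 15, t* = 5

MU_c = (t−1)^2, MU_t = 2·(c−4)·(t−1).
MRS = (1/2)·(t−1)/(c−4).
Tangency: set MRS = p_c/p_t = 1/5.5 = 2/11.
So (1/2)·(t − 1)/(c − 4) = 2/11, i.e. (t − 1) = (4/11)·(c − 4).
Rewrite the budget in excess-of-subsistence terms: 1·(c − 4) + 5.5·(t − 1) = 42.5 − 1·4 − 5.5·1 = 33.
Substituting, 3·(c − 4) = 33, so c − 4 = 11 and c* = 15.
Then t − 1 = (4/11)·11 = 4, so t* = 5.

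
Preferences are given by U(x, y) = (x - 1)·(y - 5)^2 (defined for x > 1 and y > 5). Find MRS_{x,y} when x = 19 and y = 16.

MRS = 11/36

MU_x = (y−5)^2, MU_y = 2·(x−1)·(y−5).
MRS = (1/2)·(y−5)/(x−1).
At (19, 16): MRS = 11/36.
So at (19, 16) the consumer would give up 11/36 units of y for one more unit of x.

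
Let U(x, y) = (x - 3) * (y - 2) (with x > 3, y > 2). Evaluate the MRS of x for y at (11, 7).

MU_x = (y−2), MU_y = (x−3).
MRS = (y−2)/(x−3).
At (11, 7): MRS = 0.625.
So at (11, 7) the consumer would give up 0.625 units of y for one more unit of x.

MRS = 0.625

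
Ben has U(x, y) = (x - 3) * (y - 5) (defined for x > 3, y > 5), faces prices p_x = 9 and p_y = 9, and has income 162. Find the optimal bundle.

MU_x = (y−5), MU_y = (x−3).
MRS = (y−5)/(x−3).
Tangency: set MRS = p_x/p_y = 9/9 = 1.
So (y − 5)/(x − 3) = 1, i.e. (y − 5) = (x − 3).
Rewrite the budget in excess-of-subsistence terms: 9·(x − 3) + 9·(y − 5) = 162 − 9·3 − 9·5 = 90.
Substituting, 18·(x − 3) = 90, so x − 3 = 5 and x* = 8.
Then y − 5 = 5, so y* = 10.

x* = 8, y* = 10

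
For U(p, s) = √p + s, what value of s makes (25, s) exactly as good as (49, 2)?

U(49, 2) = 9.
Set U(25, s) = 9 and solve.
With p = 25: √25 = 5, so s = 9 − 5 = 4.
Check: U(25, 4) = 9.

s = 4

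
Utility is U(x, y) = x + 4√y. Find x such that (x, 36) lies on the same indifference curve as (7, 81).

U(7, 81) = 43.
Set U(x, 36) = 43 and solve.
With y = 36: √36 = 6, so x = 43 − 4·6 = 19.
Check: U(19, 36) = 43.

x = 19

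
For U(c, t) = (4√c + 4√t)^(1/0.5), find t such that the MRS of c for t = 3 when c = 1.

For CES with ρ = 0.5, MRS = √(t/c).
Setting √(t/1) = 3 gives t/1 = 9 and t = 9.

t = 9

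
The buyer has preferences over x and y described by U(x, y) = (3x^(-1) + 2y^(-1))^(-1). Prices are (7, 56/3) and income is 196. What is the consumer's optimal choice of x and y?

x* = 12, y* = 6

For CES with ρ = -1, MRS = (3/2)·(y/x)^2.
Tangency: set MRS = p_x/p_y = 7/(56/3) = 0.375.
So (y/x)^2 = 0.25; taking the square root, y/x = 0.5, i.e. y = 0.5·x.
Substitute into the budget 7·x + (56/3)·y = 196: (49/3)·x = 196, so x* = 12 and y* = 0.5·12 = 6.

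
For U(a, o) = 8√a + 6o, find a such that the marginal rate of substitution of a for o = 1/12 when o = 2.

MU_a = 8/(2√a), MU_o = 6.
MRS = 8/(2√a) ÷ 6.
MRS depends only on a: (2/3)/√a = 1/12 ⇒ √a = (2/3)/(1/12) = 8 ⇒ a = 64.

a = 64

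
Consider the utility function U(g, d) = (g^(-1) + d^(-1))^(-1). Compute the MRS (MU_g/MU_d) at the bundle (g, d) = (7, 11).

MRS = 121/49

For CES with ρ = -1, MRS = (d/g)^2.
At (7, 11): MRS = 121/49.
That is, one extra unit of g is worth 121/49 units of d at the margin.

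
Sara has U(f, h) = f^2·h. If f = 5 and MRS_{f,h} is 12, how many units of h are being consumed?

h = 30

MU_f = 2·f·h and MU_h = f^2.
MRS = MU_f/MU_h = (2/1)·h/f.
Substitute f = 5: MRS = h/2.5. Setting h/2.5 = 12 gives h = 12·2.5 = 30.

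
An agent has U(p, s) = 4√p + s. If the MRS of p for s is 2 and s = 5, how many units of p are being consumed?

MU_p = 4/(2√p), MU_s = 1.
MRS = 4/(2√p) ÷ 1.
MRS depends only on p: 2/√p = 2 ⇒ √p = 2/2 = 1 ⇒ p = 1.

p = 1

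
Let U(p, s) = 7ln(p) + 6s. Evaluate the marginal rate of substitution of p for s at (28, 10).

MU_p = 7/p, MU_s = 6.
MRS = 7/p ÷ 6.
At (28, 10): MRS = 1/24.
The indifference curve has slope −1/24 at this bundle.

MRS = 1/24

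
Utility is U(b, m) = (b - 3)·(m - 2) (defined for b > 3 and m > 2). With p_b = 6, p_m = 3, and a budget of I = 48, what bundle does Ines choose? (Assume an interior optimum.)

b* = 5, m* = 6

MU_b = (m−2), MU_m = (b−3).
MRS = (m−2)/(b−3).
Tangency: set MRS = p_b/p_m = 6/3 = 2.
So (m − 2)/(b − 3) = 2, i.e. (m − 2) = 2·(b − 3).
Rewrite the budget in excess-of-subsistence terms: 6·(b − 3) + 3·(m − 2) = 48 − 6·3 − 3·2 = 24.
Substituting, 12·(b − 3) = 24, so b − 3 = 2 and b* = 5.
Then m − 2 = 2·2 = 4, so m* = 6.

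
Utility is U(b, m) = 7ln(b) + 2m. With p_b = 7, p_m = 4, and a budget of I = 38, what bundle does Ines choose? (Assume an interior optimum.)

MU_b = 7/b, MU_m = 2.
MRS = 7/b ÷ 2.
Tangency: set MRS = p_b/p_m = 7/4 = 1.75.
MRS depends only on b: 3.5/b = 1.75 ⇒ b* = 3.5/1.75 = 2.
From the budget, 4·m = 38 − 7·2 = 24, so m* = 6.

b* = 2, m* = 6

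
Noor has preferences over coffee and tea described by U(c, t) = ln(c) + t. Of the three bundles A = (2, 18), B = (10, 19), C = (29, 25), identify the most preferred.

Bundle C

Evaluate utility at each bundle:
U(A) = 18.693.
U(B) = 21.303.
U(C) = 28.367.
Highest utility is C, so C ≻ B ≻ A.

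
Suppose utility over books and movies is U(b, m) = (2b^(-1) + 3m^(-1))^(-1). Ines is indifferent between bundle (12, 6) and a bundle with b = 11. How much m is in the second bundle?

m = 99/16

U depends on (b, m) only through S = 2b^(-1) + 3m^(-1), so equal utility means equal S. At (12, 6): S = 2/3.
With b = 11: 2·11^(-1) = 2/11, so 3m^(-1) = 2/3 − 2/11 = 16/33, i.e. m^(-1) = 16/99.
Hence m = 1/(16/99) = 99/16.
Check: U(11, 99/16) = 1.5.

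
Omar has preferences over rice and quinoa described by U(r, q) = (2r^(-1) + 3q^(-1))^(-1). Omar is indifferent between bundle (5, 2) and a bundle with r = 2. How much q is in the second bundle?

U depends on (r, q) only through S = 2r^(-1) + 3q^(-1), so equal utility means equal S. At (5, 2): S = 1.9.
With r = 2: 2·2^(-1) = 1, so 3q^(-1) = 1.9 − 1 = 0.9, i.e. q^(-1) = 0.3.
Hence q = 1/0.3 = 10/3.
Check: U(2, 10/3) = 0.5263.

q = 10/3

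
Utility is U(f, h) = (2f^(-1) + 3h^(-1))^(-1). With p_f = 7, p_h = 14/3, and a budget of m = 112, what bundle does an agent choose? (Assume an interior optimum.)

For CES with ρ = -1, MRS = (2/3)·(h/f)^2.
Tangency: set MRS = p_f/p_h = 7/(14/3) = 1.5.
So (h/f)^2 = 2.25; taking the square root, h/f = 1.5, i.e. h = 1.5·f.
Substitute into the budget 7·f + (14/3)·h = 112: 14·f = 112, so f* = 8 and h* = 1.5·8 = 12.

f* = 8, h* = 12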